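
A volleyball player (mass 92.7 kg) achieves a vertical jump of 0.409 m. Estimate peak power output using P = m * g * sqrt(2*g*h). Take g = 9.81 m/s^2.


2 * g * h = 2 * 9.81 * 0.409 = 8.02458
sqrt(8.02458) = 2.832769 m/s
P = 92.7 * 9.81 * 2.832769 = 2576.08 W

2576.08 W


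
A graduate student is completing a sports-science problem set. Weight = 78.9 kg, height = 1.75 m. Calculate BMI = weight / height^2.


height^2 = 1.75^2 = 3.0625
BMI = 78.9 / 3.0625 = 25.76 kg/m^2

25.76 kg/m^2


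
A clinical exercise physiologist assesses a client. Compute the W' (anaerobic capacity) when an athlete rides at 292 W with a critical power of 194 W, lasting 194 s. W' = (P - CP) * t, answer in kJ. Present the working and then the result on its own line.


Above-CP power = 98 W
Duration = 194 s
W' = 98 * 194 = 19012 J
Convert: 19012 / 1000 = 19.012 kJ

19.012 kJ


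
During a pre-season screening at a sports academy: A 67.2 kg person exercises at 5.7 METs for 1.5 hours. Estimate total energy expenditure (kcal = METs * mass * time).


Energy = METs * mass(kg) * time(h)
= 5.7 * 67.2 * 1.5
= 574.56 kcal

574.56 kcal


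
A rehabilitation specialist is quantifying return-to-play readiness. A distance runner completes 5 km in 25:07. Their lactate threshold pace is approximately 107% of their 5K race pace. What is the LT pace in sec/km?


Convert to seconds: 25 min 7 s = 1507 s
Pace per km = 1507 / 5 = 301.4 s/km
LT pace = 301.4 * 1.07 = 322.5 s/km

322.5 s/km


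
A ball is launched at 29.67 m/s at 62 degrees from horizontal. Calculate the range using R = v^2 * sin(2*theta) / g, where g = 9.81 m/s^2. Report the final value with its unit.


sin(2 * 62) = sin(124) = 0.829038
v^2 = 29.67^2 = 880.3089
R = 880.3089 * 0.829038 / 9.81
= 74.394 m

74.394 m


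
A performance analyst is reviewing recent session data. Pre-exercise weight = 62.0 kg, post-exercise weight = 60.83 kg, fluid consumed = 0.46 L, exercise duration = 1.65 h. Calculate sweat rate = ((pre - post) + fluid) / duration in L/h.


Weight loss = 62.0 - 60.83 = 1.17 kg (approx L)
Total sweat = 1.17 + 0.46 = 1.63 L
Sweat rate = 1.63 / 1.65 = 0.988 L/h

0.988 L/h


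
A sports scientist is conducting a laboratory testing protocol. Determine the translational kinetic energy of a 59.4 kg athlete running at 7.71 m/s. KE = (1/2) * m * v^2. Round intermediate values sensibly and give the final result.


KE = 0.5 * m * v^2
= 0.5 * 59.4 * 7.71^2
= 0.5 * 59.4 * 59.4441
= 1765.49 J

1765.49 J


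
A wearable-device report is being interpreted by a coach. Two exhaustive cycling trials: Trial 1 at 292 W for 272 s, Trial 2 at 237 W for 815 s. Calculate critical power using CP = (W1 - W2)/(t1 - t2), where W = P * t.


W1 = 292 * 272 = 79424 J
W2 = 237 * 815 = 193155 J
CP = (79424 - 193155) / (272 - 815)
= -113731 / -543
= 209.45 W

209.45 W


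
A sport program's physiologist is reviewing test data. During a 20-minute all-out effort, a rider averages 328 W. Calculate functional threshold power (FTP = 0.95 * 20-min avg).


FTP = 0.95 * 328
= 311.6 W

311.6 W


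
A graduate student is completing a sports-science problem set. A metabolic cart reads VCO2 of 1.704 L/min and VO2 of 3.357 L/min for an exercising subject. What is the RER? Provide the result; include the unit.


RER = VCO2 / VO2 = 1.704 / 3.357 = 0.5076

0.5076


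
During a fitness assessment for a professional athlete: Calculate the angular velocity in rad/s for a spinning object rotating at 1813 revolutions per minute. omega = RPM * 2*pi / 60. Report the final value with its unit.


omega = RPM * 2*pi / 60
= 1813 * 6.28318531 / 60
= 189.857 rad/s

189.857 rad/s


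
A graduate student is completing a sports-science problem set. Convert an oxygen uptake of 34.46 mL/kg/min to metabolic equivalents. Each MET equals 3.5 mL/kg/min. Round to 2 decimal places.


One MET = 3.5 mL/kg/min
Number of METs = 34.46 / 3.5
= 9.85 METs

9.85 METs


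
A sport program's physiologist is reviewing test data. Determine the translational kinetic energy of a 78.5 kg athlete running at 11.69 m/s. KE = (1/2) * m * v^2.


KE = 0.5 * m * v^2
= 0.5 * 78.5 * 11.69^2
= 0.5 * 78.5 * 136.6561
= 5363.75 J

5363.75 J


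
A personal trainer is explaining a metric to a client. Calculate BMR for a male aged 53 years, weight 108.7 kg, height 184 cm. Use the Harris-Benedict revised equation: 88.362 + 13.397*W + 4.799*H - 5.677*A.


Substituting values:
W term = 13.397 * 108.7 = 1456.2539
H term = 4.799 * 184 = 883.016
A term = 5.677 * 53 = 300.881
BMR = 2126.75 kcal/day

2126.75 kcal/day


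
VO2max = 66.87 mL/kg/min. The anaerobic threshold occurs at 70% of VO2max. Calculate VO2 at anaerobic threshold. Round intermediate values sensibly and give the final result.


AT fraction = 70 / 100 = 0.7
AT VO2 = 66.87 * 0.7
= 46.81 mL/kg/min

46.81 mL/kg/min


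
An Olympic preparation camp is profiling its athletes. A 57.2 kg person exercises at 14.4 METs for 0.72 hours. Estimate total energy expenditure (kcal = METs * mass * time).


Energy = METs * mass(kg) * time(h)
= 14.4 * 57.2 * 0.72
= 593.05 kcal

593.05 kcal


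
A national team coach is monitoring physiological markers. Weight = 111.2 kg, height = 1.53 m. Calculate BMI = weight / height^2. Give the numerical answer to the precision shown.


height^2 = 1.53^2 = 2.3409
BMI = 111.2 / 2.3409 = 47.5 kg/m^2

47.5 kg/m^2


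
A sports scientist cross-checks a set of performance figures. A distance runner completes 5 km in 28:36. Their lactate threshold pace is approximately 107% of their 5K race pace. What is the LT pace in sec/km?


Convert to seconds: 28 min 36 s = 1716 s
Pace per km = 1716 / 5 = 343.2 s/km
LT pace = 343.2 * 1.07 = 367.22 s/km

367.22 s/km


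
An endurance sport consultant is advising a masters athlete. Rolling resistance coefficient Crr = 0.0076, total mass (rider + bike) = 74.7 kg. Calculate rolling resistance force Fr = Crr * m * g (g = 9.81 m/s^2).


Fr = Crr * m * g
= 0.0076 * 74.7 * 9.81
= 5.569 N

5.569 N


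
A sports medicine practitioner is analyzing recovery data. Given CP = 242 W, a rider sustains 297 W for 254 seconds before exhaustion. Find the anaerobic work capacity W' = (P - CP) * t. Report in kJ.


Excess power = 297 - 242 = 55 W
Work above CP = 55 * 254 = 13970 J
W' = 13.97 kJ

13.97 kJ


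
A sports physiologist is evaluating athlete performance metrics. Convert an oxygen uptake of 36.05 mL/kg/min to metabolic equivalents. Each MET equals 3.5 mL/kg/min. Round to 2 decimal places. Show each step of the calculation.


One MET = 3.5 mL/kg/min
Number of METs = 36.05 / 3.5
= 10.3 METs

10.3 METs


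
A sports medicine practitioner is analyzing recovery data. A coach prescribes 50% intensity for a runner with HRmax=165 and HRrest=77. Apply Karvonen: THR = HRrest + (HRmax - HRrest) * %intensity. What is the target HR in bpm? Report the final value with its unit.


Heart rate reserve = 165 - 77 = 88
Intensity fraction = 50 / 100 = 0.5
THR = 77 + 88 * 0.5 = 121.0 bpm

121.0 bpm


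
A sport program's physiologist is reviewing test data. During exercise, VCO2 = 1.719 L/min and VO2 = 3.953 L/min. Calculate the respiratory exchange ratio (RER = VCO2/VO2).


RER = VCO2 / VO2
= 1.719 / 3.953
= 0.4349

0.4349


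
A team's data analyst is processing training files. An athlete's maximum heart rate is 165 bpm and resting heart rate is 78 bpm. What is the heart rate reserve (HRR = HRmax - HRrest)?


HRR = HRmax - HRrest
= 165 - 78
= 87 bpm

87 bpm


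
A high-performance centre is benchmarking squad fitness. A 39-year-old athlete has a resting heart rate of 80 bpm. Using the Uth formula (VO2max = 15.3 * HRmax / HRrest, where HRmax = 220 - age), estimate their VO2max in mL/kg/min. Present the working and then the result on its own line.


HRmax = 220 - 39 = 181 bpm
Ratio = HRmax / HRrest = 181 / 80 = 2.2625
VO2max = 15.3 * 2.2625 = 34.62 mL/kg/min

34.62 mL/kg/min


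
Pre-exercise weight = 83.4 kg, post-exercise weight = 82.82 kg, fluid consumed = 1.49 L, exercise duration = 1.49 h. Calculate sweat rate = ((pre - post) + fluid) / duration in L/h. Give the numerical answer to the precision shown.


Weight loss = 83.4 - 82.82 = 0.58 kg (approx L)
Total sweat = 0.58 + 1.49 = 2.07 L
Sweat rate = 2.07 / 1.49 = 1.389 L/h

1.389 L/h


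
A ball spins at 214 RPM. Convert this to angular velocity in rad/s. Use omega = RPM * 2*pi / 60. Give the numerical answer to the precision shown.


omega = 214 * 2 * pi / 60
= 214 * 6.28318531 / 60
= 1344.602 / 60
= 22.41 rad/s

22.41 rad/s


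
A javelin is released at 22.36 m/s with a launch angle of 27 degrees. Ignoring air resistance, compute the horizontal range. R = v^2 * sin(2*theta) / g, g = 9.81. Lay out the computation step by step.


Launch speed squared = 499.9696
sin(2 * 27 deg) = 0.809017
Range = 499.9696 * 0.809017 / 9.81
= 41.232 m

41.232 m


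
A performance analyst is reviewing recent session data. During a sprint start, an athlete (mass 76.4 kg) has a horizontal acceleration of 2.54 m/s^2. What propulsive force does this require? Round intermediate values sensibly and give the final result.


Propulsive force = mass * acceleration
= 76.4 kg * 2.54 m/s^2
= 194.06 N

194.06 N


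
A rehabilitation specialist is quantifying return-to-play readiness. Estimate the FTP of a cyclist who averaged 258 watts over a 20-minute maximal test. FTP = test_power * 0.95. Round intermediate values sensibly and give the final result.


FTP = 258 * 0.95 = 245.1 W

245.1 W


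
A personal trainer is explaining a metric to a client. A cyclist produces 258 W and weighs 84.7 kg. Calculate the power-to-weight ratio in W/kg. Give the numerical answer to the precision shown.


P/W = power / mass
= 258 / 84.7
= 3.046 W/kg

3.046 W/kg


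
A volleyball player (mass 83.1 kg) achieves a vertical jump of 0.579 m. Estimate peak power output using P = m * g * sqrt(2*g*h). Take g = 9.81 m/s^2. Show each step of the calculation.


2 * g * h = 2 * 9.81 * 0.579 = 11.35998
sqrt(11.35998) = 3.370457 m/s
P = 83.1 * 9.81 * 3.370457 = 2747.63 W

2747.63 W


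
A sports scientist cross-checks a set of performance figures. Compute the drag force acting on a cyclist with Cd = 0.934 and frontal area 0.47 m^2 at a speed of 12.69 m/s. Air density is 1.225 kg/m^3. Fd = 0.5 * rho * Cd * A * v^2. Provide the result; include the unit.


Step 1: v^2 = 161.0361
Step 2: Fd = 0.5 * 1.225 * 0.934 * 0.47 * 161.0361
= 43.299 N

43.299 N


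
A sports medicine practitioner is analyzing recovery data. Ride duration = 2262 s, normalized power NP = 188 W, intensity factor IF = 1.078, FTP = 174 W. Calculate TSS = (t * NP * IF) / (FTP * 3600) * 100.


Numerator = 2262 * 188 * 1.078 = 458425.968
Denominator = 174 * 3600 = 626400
TSS = 458425.968 / 626400 * 100
= 73.18

73.18 TSS


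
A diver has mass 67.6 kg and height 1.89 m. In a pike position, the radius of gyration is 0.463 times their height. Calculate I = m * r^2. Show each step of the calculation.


r = 0.463 * 1.89 = 0.87507 m
I = m * r^2 = 67.6 * 0.765748 = 51.765 kg*m^2

51.765 kg*m^2


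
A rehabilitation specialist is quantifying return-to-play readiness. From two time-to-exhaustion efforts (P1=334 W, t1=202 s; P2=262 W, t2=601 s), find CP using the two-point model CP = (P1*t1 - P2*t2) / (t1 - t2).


Work in trial 1 = 67468 J
Work in trial 2 = 157462 J
Delta work = -89994 J
Delta time = -399 s
CP = -89994 / -399 = 225.55 W

225.55 W


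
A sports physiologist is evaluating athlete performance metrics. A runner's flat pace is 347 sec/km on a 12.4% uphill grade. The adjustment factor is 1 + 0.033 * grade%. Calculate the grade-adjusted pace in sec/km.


Factor = 1 + 0.033 * 12.4 = 1.4092
Adjusted pace = 347 * 1.4092
= 488.99 sec/km

488.99 s/km


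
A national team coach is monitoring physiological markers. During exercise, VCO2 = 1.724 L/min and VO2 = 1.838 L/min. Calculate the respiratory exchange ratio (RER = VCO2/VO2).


RER = VCO2 / VO2
= 1.724 / 1.838
= 0.938

0.938


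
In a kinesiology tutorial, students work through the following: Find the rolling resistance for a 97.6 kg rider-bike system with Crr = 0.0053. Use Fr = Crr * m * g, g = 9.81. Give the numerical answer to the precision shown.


m * g = 97.6 * 9.81 = 957.456 N
Fr = 0.0053 * 957.456 = 5.075 N

5.075 N


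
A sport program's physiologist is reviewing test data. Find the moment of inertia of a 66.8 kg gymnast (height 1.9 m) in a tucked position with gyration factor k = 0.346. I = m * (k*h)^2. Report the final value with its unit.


Radius of gyration = 0.346 * 1.9 = 0.6574 m
I = 66.8 * 0.6574^2
= 66.8 * 0.432175
= 28.869 kg*m^2

28.869 kg*m^2


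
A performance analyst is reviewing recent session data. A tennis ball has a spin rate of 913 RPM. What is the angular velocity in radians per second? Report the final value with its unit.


Convert RPM to rad/s: multiply by 2*pi and divide by 60
omega = 913 * 2 * pi / 60
= 95.609 rad/s

95.609 rad/s


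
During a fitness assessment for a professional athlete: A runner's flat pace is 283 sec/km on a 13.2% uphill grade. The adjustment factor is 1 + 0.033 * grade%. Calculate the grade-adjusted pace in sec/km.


Factor = 1 + 0.033 * 13.2 = 1.4356
Adjusted pace = 283 * 1.4356
= 406.27 sec/km

406.27 s/km


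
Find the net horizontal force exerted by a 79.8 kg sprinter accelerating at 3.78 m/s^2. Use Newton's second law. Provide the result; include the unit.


Newton's second law: F = m * a
F = 79.8 * 3.78 = 301.64 N

301.64 N


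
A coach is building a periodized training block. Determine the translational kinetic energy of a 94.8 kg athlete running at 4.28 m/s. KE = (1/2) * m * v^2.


KE = 0.5 * m * v^2
= 0.5 * 94.8 * 4.28^2
= 0.5 * 94.8 * 18.3184
= 868.29 J

868.29 J


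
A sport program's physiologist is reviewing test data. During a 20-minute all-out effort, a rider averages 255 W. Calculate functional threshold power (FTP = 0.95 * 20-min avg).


FTP = 0.95 * 255
= 242.25 W

242.25 W


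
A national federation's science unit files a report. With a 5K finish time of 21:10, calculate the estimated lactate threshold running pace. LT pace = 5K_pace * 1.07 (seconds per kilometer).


Race duration = 1270 s for 5 km
Average pace = 1270 / 5 = 254.0 s/km
LT pace = 254.0 * 1.07
= 271.78 s/km

271.78 s/km


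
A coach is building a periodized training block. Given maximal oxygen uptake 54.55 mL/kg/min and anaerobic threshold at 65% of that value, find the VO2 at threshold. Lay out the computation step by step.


Percentage as decimal = 0.65
VO2 at AT = 54.55 * 0.65 = 35.46 mL/kg/min

35.46 mL/kg/min


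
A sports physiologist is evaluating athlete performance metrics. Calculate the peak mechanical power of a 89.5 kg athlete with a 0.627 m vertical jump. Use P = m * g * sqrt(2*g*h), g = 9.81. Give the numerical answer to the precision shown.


First, sqrt(2gh) = sqrt(2 * 9.81 * 0.627)
= sqrt(12.30174) = 3.507384 m/s
Power = 89.5 * 9.81 * 3.507384 = 3079.47 W

3079.47 W


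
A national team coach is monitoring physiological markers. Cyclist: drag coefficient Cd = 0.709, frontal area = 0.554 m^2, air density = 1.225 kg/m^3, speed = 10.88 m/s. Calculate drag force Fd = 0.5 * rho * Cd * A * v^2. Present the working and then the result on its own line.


v^2 = 10.88^2 = 118.3744
Fd = 0.5 * 1.225 * 0.709 * 0.554 * 118.3744
= 28.479 N

28.479 N


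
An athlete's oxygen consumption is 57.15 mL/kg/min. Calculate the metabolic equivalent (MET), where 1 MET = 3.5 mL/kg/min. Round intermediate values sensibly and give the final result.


MET = VO2 / 3.5
= 57.15 / 3.5
= 16.33 METs

16.33 METs


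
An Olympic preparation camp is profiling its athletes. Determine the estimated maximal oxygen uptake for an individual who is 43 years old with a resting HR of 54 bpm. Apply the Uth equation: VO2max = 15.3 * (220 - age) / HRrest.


HRmax = 220 - 43 = 177
VO2max = 15.3 * (177 / 54)
= 15.3 * 3.2778
= 50.15 mL/kg/min

50.15 mL/kg/min


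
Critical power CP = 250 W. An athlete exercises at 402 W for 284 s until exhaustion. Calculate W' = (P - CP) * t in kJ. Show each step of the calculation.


P - CP = 402 - 250 = 152 W
W' = 152 * 284 = 43168 J
= 43168 / 1000 = 43.168 kJ

43.168 kJ


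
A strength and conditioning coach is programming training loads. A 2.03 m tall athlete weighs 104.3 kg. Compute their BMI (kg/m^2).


height^2 = 4.1209 m^2
BMI = 104.3 / 4.1209 = 25.31 kg/m^2

25.31 kg/m^2


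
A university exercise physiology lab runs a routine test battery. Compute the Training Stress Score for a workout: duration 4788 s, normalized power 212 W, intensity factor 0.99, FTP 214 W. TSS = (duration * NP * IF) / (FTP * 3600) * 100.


Product = 4788 * 212 * 0.99 = 1004905.44
Base = 214 * 3600 = 770400
TSS = 1004905.44 / 770400 * 100 = 130.44

130.44 TSS


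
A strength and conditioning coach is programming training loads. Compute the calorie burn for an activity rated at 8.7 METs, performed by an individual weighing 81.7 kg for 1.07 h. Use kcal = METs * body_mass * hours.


Product of METs and mass = 8.7 * 81.7 = 710.79
Total kcal = 710.79 * 1.07 = 760.55 kcal

760.55 kcal


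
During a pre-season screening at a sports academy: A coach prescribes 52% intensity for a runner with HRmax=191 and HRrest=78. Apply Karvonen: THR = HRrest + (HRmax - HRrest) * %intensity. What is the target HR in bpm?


Heart rate reserve = 191 - 78 = 113
Intensity fraction = 52 / 100 = 0.52
THR = 78 + 113 * 0.52 = 136.76 bpm

136.76 bpm


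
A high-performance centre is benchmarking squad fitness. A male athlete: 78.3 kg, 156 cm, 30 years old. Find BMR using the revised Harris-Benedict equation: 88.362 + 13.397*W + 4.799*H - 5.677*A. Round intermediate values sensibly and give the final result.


Intercept = 88.362
Weight contribution = 13.397 * 78.3 = 1048.9851
Height contribution = 4.799 * 156 = 748.644
Age contribution = 5.677 * 30 = 170.31
BMR = 88.362 + 1048.9851 + 748.644 - 170.31
= 1715.68 kcal/day

1715.68 kcal/day


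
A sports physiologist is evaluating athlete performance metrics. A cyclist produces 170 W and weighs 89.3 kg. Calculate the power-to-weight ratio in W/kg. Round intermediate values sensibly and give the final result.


P/W = power / mass
= 170 / 89.3
= 1.904 W/kg

1.904 W/kg


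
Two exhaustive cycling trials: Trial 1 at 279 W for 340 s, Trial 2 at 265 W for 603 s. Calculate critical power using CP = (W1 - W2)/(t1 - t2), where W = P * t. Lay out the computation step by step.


W1 = 279 * 340 = 94860 J
W2 = 265 * 603 = 159795 J
CP = (94860 - 159795) / (340 - 603)
= -64935 / -263
= 246.9 W

246.9 W


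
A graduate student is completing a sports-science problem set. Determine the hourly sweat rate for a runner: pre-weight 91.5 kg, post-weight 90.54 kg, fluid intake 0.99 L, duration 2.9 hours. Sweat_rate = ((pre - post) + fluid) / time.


Mass lost = 91.5 - 90.54 = 0.96 kg
Add fluid consumed: 0.96 + 0.99 = 1.95 L total sweat
Sweat rate = 1.95 / 2.9 = 0.672 L/h

0.672 L/h


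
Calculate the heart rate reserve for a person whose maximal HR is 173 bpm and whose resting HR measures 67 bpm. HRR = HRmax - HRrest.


HRmax = 173 bpm
HRrest = 67 bpm
HRR = 173 - 67 = 106 bpm

106 bpm


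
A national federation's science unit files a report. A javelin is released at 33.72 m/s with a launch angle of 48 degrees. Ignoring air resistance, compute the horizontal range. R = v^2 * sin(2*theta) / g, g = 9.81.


Launch speed squared = 1137.0384
sin(2 * 48 deg) = 0.994522
Range = 1137.0384 * 0.994522 / 9.81
= 115.271 m

115.271 m


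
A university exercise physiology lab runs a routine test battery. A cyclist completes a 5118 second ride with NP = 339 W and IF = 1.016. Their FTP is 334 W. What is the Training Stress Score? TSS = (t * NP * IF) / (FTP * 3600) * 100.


t * NP * IF = 5118 * 339 * 1.016 = 1762762.032
FTP * 3600 = 1202400
TSS = (1762762.032 / 1202400) * 100 = 146.6

146.6 TSS


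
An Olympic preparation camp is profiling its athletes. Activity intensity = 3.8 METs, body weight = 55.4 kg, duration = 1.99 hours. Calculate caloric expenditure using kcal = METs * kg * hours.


kcal = 3.8 * 55.4 * 1.99
= 210.52 * 1.99
= 418.93 kcal

418.93 kcal


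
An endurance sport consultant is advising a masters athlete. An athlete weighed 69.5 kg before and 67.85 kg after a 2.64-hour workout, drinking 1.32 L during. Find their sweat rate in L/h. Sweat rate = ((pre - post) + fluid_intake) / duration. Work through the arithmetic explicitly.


Body mass change = 1.65 kg
Total sweat loss = 1.65 + 1.32 = 2.97 L
Rate = 2.97 / 2.64 = 1.125 L/h

1.125 L/h


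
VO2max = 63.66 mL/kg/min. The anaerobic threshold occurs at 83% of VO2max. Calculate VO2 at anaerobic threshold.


AT fraction = 83 / 100 = 0.83
AT VO2 = 63.66 * 0.83
= 52.84 mL/kg/min

52.84 mL/kg/min


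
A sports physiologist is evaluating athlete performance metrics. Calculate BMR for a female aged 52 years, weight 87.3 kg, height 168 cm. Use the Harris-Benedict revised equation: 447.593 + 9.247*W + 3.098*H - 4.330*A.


Substituting values:
W term = 9.247 * 87.3 = 807.2631
H term = 3.098 * 168 = 520.464
A term = 4.330 * 52 = 225.16
BMR = 1550.16 kcal/day

1550.16 kcal/day


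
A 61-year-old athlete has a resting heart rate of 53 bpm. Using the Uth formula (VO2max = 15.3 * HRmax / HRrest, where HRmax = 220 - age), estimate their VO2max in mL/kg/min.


HRmax = 220 - 61 = 159 bpm
Ratio = HRmax / HRrest = 159 / 53 = 3.0
VO2max = 15.3 * 3.0 = 45.9 mL/kg/min

45.9 mL/kg/min


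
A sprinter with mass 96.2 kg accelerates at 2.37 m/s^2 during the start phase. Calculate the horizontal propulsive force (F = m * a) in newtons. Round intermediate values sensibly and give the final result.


F = m * a
= 96.2 * 2.37
= 227.99 N

227.99 N


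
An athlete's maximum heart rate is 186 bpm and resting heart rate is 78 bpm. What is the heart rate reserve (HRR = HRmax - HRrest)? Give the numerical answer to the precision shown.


HRR = HRmax - HRrest
= 186 - 78
= 108 bpm

108 bpm


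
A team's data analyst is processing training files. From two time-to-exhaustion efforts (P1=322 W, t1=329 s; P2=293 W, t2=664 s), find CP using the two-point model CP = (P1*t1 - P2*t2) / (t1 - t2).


Work in trial 1 = 105938 J
Work in trial 2 = 194552 J
Delta work = -88614 J
Delta time = -335 s
CP = -88614 / -335 = 264.52 W

264.52 W


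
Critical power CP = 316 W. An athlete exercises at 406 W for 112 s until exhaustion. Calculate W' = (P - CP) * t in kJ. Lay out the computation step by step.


P - CP = 406 - 316 = 90 W
W' = 90 * 112 = 10080 J
= 10080 / 1000 = 10.08 kJ

10.08 kJ


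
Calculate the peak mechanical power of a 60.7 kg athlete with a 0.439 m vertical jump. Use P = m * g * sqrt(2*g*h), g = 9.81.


First, sqrt(2gh) = sqrt(2 * 9.81 * 0.439)
= sqrt(8.61318) = 2.934822 m/s
Power = 60.7 * 9.81 * 2.934822 = 1747.59 W

1747.59 W


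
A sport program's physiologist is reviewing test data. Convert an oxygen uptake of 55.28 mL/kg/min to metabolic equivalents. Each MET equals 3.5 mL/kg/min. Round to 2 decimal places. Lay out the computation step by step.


One MET = 3.5 mL/kg/min
Number of METs = 55.28 / 3.5
= 15.79 METs

15.79 METs


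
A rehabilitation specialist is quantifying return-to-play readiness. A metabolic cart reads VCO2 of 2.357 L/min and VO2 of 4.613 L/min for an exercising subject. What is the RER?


RER = VCO2 / VO2 = 2.357 / 4.613 = 0.5109

0.5109


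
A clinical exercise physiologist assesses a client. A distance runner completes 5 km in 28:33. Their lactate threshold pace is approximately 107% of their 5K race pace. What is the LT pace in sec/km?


Convert to seconds: 28 min 33 s = 1713 s
Pace per km = 1713 / 5 = 342.6 s/km
LT pace = 342.6 * 1.07 = 366.58 s/km

366.58 s/km


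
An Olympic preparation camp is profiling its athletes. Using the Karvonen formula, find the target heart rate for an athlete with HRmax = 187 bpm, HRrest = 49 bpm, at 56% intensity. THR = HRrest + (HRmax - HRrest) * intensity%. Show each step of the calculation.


HRR = 187 - 49 = 138
THR = 49 + 138 * 0.56
= 49 + 77.28
= 126.28 bpm

126.28 bpm


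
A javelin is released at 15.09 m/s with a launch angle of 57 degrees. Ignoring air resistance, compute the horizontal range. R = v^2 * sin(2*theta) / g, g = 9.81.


Launch speed squared = 227.7081
sin(2 * 57 deg) = 0.913545
Range = 227.7081 * 0.913545 / 9.81
= 21.205 m

21.205 m


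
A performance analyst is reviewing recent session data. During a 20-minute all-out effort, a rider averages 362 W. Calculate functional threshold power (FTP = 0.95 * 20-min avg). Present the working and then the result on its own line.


FTP = 0.95 * 362
= 343.9 W

343.9 W


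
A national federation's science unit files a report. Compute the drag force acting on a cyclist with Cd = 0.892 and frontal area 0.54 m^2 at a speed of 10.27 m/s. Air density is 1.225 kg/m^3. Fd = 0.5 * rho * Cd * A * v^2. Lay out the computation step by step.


Step 1: v^2 = 105.4729
Step 2: Fd = 0.5 * 1.225 * 0.892 * 0.54 * 105.4729
= 31.118 N

31.118 N


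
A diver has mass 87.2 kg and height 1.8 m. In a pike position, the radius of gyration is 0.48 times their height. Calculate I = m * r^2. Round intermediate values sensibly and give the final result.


r = 0.48 * 1.8 = 0.864 m
I = m * r^2 = 87.2 * 0.746496 = 65.094 kg*m^2

65.094 kg*m^2


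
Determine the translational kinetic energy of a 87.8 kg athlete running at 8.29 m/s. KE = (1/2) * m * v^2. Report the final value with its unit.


KE = 0.5 * m * v^2
= 0.5 * 87.8 * 8.29^2
= 0.5 * 87.8 * 68.7241
= 3016.99 J

3016.99 J


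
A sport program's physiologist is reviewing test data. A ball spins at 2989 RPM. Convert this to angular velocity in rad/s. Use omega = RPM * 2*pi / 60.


omega = 2989 * 2 * pi / 60
= 2989 * 6.28318531 / 60
= 18780.441 / 60
= 313.007 rad/s

313.007 rad/s


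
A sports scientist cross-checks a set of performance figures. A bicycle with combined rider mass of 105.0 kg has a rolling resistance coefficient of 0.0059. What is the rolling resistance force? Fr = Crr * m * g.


Fr = 0.0059 * 105.0 * 9.81
= 0.6195 * 9.81
= 6.077 N

6.077 N


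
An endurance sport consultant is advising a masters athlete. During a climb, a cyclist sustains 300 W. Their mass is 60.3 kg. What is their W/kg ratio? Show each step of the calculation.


Power-to-weight = 300 W / 60.3 kg
= 4.975 W/kg

4.975 W/kg


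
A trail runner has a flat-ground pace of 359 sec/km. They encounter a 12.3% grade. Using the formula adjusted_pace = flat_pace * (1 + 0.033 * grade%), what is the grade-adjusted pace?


Grade factor = 1 + 0.033 * 12.3 = 1.4059
Adjusted = 359 * 1.4059 = 504.72 sec/km

504.72 s/km


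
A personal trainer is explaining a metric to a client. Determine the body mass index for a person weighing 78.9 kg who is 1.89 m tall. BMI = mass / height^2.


BMI = mass / height^2
= 78.9 / 1.89^2
= 78.9 / 3.5721
= 22.09 kg/m^2

22.09 kg/m^2


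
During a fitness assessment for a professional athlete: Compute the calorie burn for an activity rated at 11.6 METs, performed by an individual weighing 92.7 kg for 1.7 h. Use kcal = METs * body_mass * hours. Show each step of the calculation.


Product of METs and mass = 11.6 * 92.7 = 1075.32
Total kcal = 1075.32 * 1.7 = 1828.04 kcal

1828.04 kcal


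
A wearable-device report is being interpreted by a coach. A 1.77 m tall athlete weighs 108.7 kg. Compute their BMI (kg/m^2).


height^2 = 3.1329 m^2
BMI = 108.7 / 3.1329 = 34.7 kg/m^2

34.7 kg/m^2


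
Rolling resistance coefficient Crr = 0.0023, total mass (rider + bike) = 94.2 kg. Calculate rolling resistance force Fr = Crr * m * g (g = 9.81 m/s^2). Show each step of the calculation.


Fr = Crr * m * g
= 0.0023 * 94.2 * 9.81
= 2.125 N

2.125 N


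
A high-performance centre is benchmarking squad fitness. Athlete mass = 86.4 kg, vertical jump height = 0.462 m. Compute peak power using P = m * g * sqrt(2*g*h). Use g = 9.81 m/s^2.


sqrt(2 * 9.81 * 0.462) = sqrt(9.06444) = 3.010721 m/s
P = 86.4 * 9.81 * 3.010721
= 2551.84 W

2551.84 W


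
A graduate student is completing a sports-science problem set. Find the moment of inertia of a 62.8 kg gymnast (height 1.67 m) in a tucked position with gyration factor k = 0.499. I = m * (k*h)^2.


Radius of gyration = 0.499 * 1.67 = 0.83333 m
I = 62.8 * 0.83333^2
= 62.8 * 0.694439
= 43.611 kg*m^2

43.611 kg*m^2


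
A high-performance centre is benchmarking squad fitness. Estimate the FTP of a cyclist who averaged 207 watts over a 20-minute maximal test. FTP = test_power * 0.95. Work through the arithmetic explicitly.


FTP = 207 * 0.95 = 196.65 W

196.65 W


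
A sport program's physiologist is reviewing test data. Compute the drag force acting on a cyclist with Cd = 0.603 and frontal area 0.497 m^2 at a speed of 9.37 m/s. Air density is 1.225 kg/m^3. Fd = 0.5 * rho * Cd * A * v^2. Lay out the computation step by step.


Step 1: v^2 = 87.7969
Step 2: Fd = 0.5 * 1.225 * 0.603 * 0.497 * 87.7969
= 16.116 N

16.116 N


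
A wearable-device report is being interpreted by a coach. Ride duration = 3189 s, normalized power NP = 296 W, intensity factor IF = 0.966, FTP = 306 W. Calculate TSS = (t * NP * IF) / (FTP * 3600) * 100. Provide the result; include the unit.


Numerator = 3189 * 296 * 0.966 = 911849.904
Denominator = 306 * 3600 = 1101600
TSS = 911849.904 / 1101600 * 100
= 82.78

82.78 TSS


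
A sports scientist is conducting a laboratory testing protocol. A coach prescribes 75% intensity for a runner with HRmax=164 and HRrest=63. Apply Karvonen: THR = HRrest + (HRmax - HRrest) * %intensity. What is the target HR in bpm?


Heart rate reserve = 164 - 63 = 101
Intensity fraction = 75 / 100 = 0.75
THR = 63 + 101 * 0.75 = 138.75 bpm

138.75 bpm


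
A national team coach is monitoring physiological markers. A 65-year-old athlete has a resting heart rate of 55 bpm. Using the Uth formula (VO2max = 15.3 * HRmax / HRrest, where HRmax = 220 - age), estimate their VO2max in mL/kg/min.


HRmax = 220 - 65 = 155 bpm
Ratio = HRmax / HRrest = 155 / 55 = 2.8182
VO2max = 15.3 * 2.8182 = 43.12 mL/kg/min

43.12 mL/kg/min


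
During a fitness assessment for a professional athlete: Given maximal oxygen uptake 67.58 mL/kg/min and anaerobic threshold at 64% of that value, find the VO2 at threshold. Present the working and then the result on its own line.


Percentage as decimal = 0.64
VO2 at AT = 67.58 * 0.64 = 43.25 mL/kg/min

43.25 mL/kg/min


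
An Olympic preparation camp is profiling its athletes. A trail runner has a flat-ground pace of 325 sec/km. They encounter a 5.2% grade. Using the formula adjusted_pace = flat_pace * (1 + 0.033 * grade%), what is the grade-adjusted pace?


Grade factor = 1 + 0.033 * 5.2 = 1.1716
Adjusted = 325 * 1.1716 = 380.77 sec/km

380.77 s/km


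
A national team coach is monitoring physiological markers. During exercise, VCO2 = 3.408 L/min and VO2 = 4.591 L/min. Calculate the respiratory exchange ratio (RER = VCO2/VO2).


RER = VCO2 / VO2
= 3.408 / 4.591
= 0.7423

0.7423


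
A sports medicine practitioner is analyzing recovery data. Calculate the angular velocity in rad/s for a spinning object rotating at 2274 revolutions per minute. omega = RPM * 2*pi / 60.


omega = RPM * 2*pi / 60
= 2274 * 6.28318531 / 60
= 238.133 rad/s

238.133 rad/s


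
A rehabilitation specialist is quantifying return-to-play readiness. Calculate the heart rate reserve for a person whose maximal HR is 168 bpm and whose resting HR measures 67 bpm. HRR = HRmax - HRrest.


HRmax = 168 bpm
HRrest = 67 bpm
HRR = 168 - 67 = 101 bpm

101 bpm


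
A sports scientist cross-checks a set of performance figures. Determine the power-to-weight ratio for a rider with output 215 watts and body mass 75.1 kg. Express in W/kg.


P/W = 215 / 75.1 = 2.863 W/kg

2.863 W/kg


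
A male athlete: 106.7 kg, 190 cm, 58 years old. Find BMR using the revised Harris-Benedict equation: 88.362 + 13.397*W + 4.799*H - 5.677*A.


Intercept = 88.362
Weight contribution = 13.397 * 106.7 = 1429.4599
Height contribution = 4.799 * 190 = 911.81
Age contribution = 5.677 * 58 = 329.266
BMR = 88.362 + 1429.4599 + 911.81 - 329.266
= 2100.37 kcal/day

2100.37 kcal/day


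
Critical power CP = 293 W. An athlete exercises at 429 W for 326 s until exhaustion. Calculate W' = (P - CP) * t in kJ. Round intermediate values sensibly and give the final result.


P - CP = 429 - 293 = 136 W
W' = 136 * 326 = 44336 J
= 44336 / 1000 = 44.336 kJ

44.336 kJ


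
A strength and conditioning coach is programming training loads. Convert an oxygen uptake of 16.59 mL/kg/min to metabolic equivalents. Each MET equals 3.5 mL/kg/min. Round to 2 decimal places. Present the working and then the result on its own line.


One MET = 3.5 mL/kg/min
Number of METs = 16.59 / 3.5
= 4.74 METs

4.74 METs


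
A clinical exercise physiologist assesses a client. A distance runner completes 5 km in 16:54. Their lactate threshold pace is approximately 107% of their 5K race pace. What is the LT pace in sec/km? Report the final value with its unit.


Convert to seconds: 16 min 54 s = 1014 s
Pace per km = 1014 / 5 = 202.8 s/km
LT pace = 202.8 * 1.07 = 217.0 s/km

217.0 s/km


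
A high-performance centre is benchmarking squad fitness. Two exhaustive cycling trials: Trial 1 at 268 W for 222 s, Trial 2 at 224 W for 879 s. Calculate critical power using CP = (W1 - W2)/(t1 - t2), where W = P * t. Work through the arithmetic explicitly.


W1 = 268 * 222 = 59496 J
W2 = 224 * 879 = 196896 J
CP = (59496 - 196896) / (222 - 879)
= -137400 / -657
= 209.13 W

209.13 W


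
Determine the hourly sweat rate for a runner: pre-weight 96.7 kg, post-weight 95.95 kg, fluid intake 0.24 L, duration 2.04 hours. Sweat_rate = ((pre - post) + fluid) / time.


Mass lost = 96.7 - 95.95 = 0.75 kg
Add fluid consumed: 0.75 + 0.24 = 0.99 L total sweat
Sweat rate = 0.99 / 2.04 = 0.485 L/h

0.485 L/h


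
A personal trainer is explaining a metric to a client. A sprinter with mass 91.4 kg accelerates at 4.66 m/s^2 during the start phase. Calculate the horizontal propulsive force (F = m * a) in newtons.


F = m * a
= 91.4 * 4.66
= 425.92 N

425.92 N


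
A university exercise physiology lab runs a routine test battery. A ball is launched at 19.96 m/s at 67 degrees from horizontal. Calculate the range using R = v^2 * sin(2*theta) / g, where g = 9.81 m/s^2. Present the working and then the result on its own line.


sin(2 * 67) = sin(134) = 0.71934
v^2 = 19.96^2 = 398.4016
R = 398.4016 * 0.71934 / 9.81
= 29.214 m

29.214 m


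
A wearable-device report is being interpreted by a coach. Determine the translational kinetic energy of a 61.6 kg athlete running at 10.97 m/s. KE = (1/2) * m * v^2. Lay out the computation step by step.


KE = 0.5 * m * v^2
= 0.5 * 61.6 * 10.97^2
= 0.5 * 61.6 * 120.3409
= 3706.5 J

3706.5 J


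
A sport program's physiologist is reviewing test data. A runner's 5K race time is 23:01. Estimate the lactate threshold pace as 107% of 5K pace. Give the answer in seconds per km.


Total race time = 23*60 + 1 = 1381 seconds
5K pace = 1381 / 5 = 276.2 sec/km
LT pace = 276.2 * 1.07 = 295.53 sec/km

295.53 s/km


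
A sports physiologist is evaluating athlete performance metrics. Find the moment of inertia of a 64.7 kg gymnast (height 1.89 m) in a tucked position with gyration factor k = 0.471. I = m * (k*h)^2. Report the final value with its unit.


Radius of gyration = 0.471 * 1.89 = 0.89019 m
I = 64.7 * 0.89019^2
= 64.7 * 0.792438
= 51.271 kg*m^2

51.271 kg*m^2


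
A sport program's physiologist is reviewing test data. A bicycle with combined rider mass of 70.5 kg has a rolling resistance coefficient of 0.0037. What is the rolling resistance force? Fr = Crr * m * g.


Fr = 0.0037 * 70.5 * 9.81
= 0.26085 * 9.81
= 2.559 N

2.559 N


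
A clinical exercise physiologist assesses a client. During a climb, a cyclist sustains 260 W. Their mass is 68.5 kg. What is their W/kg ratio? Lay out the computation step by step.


Power-to-weight = 260 W / 68.5 kg
= 3.796 W/kg

3.796 W/kg


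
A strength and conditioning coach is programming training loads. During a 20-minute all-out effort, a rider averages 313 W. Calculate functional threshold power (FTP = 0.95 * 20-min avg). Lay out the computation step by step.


FTP = 0.95 * 313
= 297.35 W

297.35 W


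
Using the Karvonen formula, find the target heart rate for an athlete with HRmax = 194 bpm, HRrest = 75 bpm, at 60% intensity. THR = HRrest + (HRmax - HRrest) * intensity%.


HRR = 194 - 75 = 119
THR = 75 + 119 * 0.6
= 75 + 71.4
= 146.4 bpm

146.4 bpm


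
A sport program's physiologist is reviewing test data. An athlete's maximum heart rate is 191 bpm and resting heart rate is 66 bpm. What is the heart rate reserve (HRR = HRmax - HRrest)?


HRR = HRmax - HRrest
= 191 - 66
= 125 bpm

125 bpm


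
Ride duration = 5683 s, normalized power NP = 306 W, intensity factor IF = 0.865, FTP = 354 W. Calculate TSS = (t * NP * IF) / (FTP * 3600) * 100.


Numerator = 5683 * 306 * 0.865 = 1504233.27
Denominator = 354 * 3600 = 1274400
TSS = 1504233.27 / 1274400 * 100
= 118.03

118.03 TSS


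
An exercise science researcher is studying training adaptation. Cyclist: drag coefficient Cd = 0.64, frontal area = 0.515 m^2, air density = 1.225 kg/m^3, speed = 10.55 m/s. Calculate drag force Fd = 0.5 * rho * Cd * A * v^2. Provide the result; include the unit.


v^2 = 10.55^2 = 111.3025
Fd = 0.5 * 1.225 * 0.64 * 0.515 * 111.3025
= 22.47 N

22.47 N


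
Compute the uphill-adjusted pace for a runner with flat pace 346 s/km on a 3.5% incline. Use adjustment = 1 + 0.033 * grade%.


Adjustment factor = 1 + 0.033 * 3.5 = 1.1155
Grade-adjusted pace = 346 * 1.1155 = 385.96 s/km

385.96 s/km


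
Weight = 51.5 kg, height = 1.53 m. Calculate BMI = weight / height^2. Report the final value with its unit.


height^2 = 1.53^2 = 2.3409
BMI = 51.5 / 2.3409 = 22.0 kg/m^2

22.0 kg/m^2


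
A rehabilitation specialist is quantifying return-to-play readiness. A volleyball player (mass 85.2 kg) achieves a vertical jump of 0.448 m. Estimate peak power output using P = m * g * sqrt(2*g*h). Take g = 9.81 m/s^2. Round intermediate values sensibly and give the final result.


2 * g * h = 2 * 9.81 * 0.448 = 8.78976
sqrt(8.78976) = 2.964753 m/s
P = 85.2 * 9.81 * 2.964753 = 2477.98 W

2477.98 W


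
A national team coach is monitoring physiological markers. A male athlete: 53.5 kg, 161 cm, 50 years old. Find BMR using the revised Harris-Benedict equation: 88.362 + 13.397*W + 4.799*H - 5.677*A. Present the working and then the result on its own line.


Intercept = 88.362
Weight contribution = 13.397 * 53.5 = 716.7395
Height contribution = 4.799 * 161 = 772.639
Age contribution = 5.677 * 50 = 283.85
BMR = 88.362 + 716.7395 + 772.639 - 283.85
= 1293.89 kcal/day

1293.89 kcal/day


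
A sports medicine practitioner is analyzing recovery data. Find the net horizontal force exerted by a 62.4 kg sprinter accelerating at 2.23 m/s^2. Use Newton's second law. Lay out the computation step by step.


Newton's second law: F = m * a
F = 62.4 * 2.23 = 139.15 N

139.15 N


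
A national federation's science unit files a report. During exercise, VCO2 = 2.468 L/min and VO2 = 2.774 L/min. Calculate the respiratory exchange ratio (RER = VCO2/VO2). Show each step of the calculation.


RER = VCO2 / VO2
= 2.468 / 2.774
= 0.8897

0.8897


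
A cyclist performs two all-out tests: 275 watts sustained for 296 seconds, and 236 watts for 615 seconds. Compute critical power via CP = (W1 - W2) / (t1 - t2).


W1 = P1 * t1 = 275 * 296 = 81400 J
W2 = P2 * t2 = 236 * 615 = 145140 J
CP = (81400 - 145140) / (296 - 615)
= 199.81 W

199.81 W


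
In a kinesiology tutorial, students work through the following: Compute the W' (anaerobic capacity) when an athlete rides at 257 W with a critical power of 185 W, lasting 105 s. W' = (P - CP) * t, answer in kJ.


Above-CP power = 72 W
Duration = 105 s
W' = 72 * 105 = 7560 J
Convert: 7560 / 1000 = 7.56 kJ

7.56 kJ
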